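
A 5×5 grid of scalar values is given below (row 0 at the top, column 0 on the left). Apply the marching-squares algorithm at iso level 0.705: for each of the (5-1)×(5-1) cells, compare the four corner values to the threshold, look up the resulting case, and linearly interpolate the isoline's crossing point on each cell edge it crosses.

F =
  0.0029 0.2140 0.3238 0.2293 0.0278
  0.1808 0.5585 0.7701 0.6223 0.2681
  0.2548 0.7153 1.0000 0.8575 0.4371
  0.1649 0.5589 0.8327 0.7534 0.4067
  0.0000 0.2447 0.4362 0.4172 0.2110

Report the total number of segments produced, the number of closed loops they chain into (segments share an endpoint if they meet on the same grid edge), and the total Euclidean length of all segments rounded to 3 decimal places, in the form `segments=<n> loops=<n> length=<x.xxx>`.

cell (0,1): code 0100 → (0.854,2.000)–(1.000,1.692)
cell (0,2): code 1000 → (1.000,2.440)–(0.854,2.000)
cell (1,0): code 0100 → (1.934,1.000)–(2.000,0.978)
cell (1,1): code 1110 → (1.000,1.692)–(1.934,1.000)
cell (1,2): code 1101 → (1.352,3.000)–(1.000,2.440)
cell (1,3): code 1000 → (2.000,3.363)–(1.352,3.000)
cell (2,0): code 0010 → (2.000,0.978)–(2.066,1.000)
cell (2,1): code 0111 → (2.066,1.000)–(3.000,1.534)
cell (2,3): code 1001 → (3.000,3.140)–(2.000,3.363)
cell (3,1): code 0010 → (3.000,1.534)–(3.322,2.000)
cell (3,2): code 0011 → (3.322,2.000)–(3.144,3.000)
cell (3,3): code 0001 → (3.144,3.000)–(3.000,3.140)
total: 12 segments, chained into 1 closed loop(s), length Σ = 7.393558

segments=12 loops=1 length=7.394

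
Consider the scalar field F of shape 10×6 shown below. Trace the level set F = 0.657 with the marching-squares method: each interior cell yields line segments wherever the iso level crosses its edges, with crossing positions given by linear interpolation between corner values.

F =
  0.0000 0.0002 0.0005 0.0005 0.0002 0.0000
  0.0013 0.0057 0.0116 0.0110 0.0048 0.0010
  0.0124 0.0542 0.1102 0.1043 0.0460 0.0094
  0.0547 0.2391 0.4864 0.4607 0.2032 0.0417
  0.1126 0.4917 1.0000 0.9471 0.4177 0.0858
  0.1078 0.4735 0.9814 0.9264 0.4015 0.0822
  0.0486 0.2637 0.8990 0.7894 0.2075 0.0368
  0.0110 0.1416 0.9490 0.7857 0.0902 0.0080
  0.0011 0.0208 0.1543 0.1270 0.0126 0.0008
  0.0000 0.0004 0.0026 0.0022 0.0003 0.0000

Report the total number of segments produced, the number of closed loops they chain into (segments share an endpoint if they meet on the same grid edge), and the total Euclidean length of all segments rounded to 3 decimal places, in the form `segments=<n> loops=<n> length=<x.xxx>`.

cell (3,1): code 0100 → (3.332,2.000)–(4.000,1.325)
cell (3,2): code 1100 → (3.404,3.000)–(3.332,2.000)
cell (3,3): code 1000 → (4.000,3.548)–(3.404,3.000)
cell (4,1): code 0110 → (4.000,1.325)–(5.000,1.361)
cell (4,3): code 1001 → (5.000,3.513)–(4.000,3.548)
cell (5,1): code 0110 → (5.000,1.361)–(6.000,1.619)
cell (5,3): code 1001 → (6.000,3.228)–(5.000,3.513)
cell (6,1): code 0110 → (6.000,1.619)–(7.000,1.638)
cell (6,3): code 1001 → (7.000,3.185)–(6.000,3.228)
cell (7,1): code 0010 → (7.000,1.638)–(7.367,2.000)
cell (7,2): code 0011 → (7.367,2.000)–(7.195,3.000)
cell (7,3): code 0001 → (7.195,3.000)–(7.000,3.185)
total: 12 segments, chained into 1 closed loop(s), length Σ = 10.636290

segments=12 loops=1 length=10.636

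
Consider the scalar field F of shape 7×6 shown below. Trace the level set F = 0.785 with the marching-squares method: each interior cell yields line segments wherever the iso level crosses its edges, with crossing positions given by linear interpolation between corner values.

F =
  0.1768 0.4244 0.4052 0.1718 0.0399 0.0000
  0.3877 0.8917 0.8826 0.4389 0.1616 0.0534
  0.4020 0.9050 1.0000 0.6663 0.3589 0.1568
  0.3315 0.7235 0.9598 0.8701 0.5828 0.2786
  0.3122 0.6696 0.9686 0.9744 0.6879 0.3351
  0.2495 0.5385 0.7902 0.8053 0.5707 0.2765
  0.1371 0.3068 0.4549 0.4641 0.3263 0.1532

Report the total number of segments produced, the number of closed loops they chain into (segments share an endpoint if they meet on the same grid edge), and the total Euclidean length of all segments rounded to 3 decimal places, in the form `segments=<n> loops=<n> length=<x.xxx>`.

segments=16 loops=1 length=11.543

cell (0,0): code 0100 → (0.772,1.000)–(1.000,0.788)
cell (0,1): code 1100 → (0.796,2.000)–(0.772,1.000)
cell (0,2): code 1000 → (1.000,2.220)–(0.796,2.000)
cell (1,0): code 0110 → (1.000,0.788)–(2.000,0.761)
cell (1,2): code 1001 → (2.000,2.644)–(1.000,2.220)
cell (2,0): code 0010 → (2.000,0.761)–(2.661,1.000)
cell (2,1): code 0111 → (2.661,1.000)–(3.000,1.260)
cell (2,2): code 1101 → (2.582,3.000)–(2.000,2.644)
cell (2,3): code 1000 → (3.000,3.296)–(2.582,3.000)
cell (3,1): code 0110 → (3.000,1.260)–(4.000,1.386)
cell (3,3): code 1001 → (4.000,3.661)–(3.000,3.296)
cell (4,1): code 0110 → (4.000,1.386)–(5.000,1.979)
cell (4,3): code 1001 → (5.000,3.087)–(4.000,3.661)
cell (5,1): code 0010 → (5.000,1.979)–(5.016,2.000)
cell (5,2): code 0011 → (5.016,2.000)–(5.059,3.000)
cell (5,3): code 0001 → (5.059,3.000)–(5.000,3.087)
total: 16 segments, chained into 1 closed loop(s), length Σ = 11.543463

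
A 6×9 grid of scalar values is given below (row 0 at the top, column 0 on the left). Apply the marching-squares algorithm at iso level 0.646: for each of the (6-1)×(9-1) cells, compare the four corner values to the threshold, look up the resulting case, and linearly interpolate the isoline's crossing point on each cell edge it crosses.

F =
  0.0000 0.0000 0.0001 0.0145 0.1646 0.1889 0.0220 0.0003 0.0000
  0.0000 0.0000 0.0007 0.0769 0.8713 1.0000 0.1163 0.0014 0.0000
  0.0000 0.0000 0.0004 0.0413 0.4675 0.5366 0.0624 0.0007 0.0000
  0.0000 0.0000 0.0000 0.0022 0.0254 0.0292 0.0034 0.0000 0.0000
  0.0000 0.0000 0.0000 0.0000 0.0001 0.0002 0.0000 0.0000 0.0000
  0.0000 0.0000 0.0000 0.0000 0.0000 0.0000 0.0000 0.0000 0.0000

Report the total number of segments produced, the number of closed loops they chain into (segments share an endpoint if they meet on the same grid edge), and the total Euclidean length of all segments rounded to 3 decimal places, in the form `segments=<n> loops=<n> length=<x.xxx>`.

cell (0,3): code 0100 → (0.681,4.000)–(1.000,3.716)
cell (0,4): code 1100 → (0.564,5.000)–(0.681,4.000)
cell (0,5): code 1000 → (1.000,5.401)–(0.564,5.000)
cell (1,3): code 0010 → (1.000,3.716)–(1.558,4.000)
cell (1,4): code 0011 → (1.558,4.000)–(1.764,5.000)
cell (1,5): code 0001 → (1.764,5.000)–(1.000,5.401)
total: 6 segments, chained into 1 closed loop(s), length Σ = 4.535473

segments=6 loops=1 length=4.535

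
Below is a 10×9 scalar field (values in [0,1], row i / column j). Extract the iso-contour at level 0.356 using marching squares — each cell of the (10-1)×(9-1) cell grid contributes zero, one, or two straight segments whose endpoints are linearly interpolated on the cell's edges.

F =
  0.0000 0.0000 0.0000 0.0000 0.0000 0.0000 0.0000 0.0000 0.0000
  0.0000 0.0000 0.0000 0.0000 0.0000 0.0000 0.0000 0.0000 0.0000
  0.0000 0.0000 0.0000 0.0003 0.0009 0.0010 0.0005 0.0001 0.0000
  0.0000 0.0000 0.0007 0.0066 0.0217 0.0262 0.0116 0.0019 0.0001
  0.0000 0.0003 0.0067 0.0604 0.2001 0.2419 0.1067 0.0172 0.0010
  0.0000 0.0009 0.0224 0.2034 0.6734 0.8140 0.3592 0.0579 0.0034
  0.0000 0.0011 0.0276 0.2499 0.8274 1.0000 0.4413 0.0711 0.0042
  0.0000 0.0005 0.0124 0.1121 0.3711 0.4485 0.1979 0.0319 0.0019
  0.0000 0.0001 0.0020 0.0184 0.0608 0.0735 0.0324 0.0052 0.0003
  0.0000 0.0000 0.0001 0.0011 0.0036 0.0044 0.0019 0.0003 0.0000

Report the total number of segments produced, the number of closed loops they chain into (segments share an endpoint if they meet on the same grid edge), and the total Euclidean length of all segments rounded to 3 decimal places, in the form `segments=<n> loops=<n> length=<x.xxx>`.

cell (4,3): code 0100 → (4.329,4.000)–(5.000,3.325)
cell (4,4): code 1100 → (4.199,5.000)–(4.329,4.000)
cell (4,5): code 1100 → (4.987,6.000)–(4.199,5.000)
cell (4,6): code 1000 → (5.000,6.011)–(4.987,6.000)
cell (5,3): code 0110 → (5.000,3.325)–(6.000,3.184)
cell (5,6): code 1001 → (6.000,6.230)–(5.000,6.011)
cell (6,3): code 0110 → (6.000,3.184)–(7.000,3.942)
cell (6,5): code 1011 → (7.000,5.369)–(6.350,6.000)
cell (6,6): code 0001 → (6.350,6.000)–(6.000,6.230)
cell (7,3): code 0010 → (7.000,3.942)–(7.049,4.000)
cell (7,4): code 0011 → (7.049,4.000)–(7.247,5.000)
cell (7,5): code 0001 → (7.247,5.000)–(7.000,5.369)
total: 12 segments, chained into 1 closed loop(s), length Σ = 9.402532

segments=12 loops=1 length=9.403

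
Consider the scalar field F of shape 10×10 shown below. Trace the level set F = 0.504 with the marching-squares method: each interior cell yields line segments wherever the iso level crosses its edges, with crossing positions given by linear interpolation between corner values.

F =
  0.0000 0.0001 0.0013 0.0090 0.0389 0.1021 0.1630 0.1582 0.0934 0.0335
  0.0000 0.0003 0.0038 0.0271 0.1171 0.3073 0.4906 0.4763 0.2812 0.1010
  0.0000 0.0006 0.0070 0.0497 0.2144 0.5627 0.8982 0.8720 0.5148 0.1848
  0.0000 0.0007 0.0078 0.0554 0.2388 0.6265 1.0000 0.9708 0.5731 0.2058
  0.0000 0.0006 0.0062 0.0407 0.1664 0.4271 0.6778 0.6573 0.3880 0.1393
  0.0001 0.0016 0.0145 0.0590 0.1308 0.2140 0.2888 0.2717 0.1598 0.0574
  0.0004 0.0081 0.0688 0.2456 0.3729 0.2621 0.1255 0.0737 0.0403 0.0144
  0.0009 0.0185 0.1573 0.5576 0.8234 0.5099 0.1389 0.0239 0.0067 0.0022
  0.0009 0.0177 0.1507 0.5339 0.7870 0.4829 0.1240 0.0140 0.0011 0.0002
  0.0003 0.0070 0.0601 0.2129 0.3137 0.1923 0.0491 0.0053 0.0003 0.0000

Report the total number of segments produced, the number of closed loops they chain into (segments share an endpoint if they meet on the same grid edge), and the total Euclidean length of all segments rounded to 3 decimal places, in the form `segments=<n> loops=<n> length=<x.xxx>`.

cell (1,4): code 0100 → (1.770,5.000)–(2.000,4.831)
cell (1,5): code 1100 → (1.033,6.000)–(1.770,5.000)
cell (1,6): code 1100 → (1.070,7.000)–(1.033,6.000)
cell (1,7): code 1100 → (1.954,8.000)–(1.070,7.000)
cell (1,8): code 1000 → (2.000,8.033)–(1.954,8.000)
cell (2,4): code 0110 → (2.000,4.831)–(3.000,4.684)
cell (2,8): code 1001 → (3.000,8.188)–(2.000,8.033)
cell (3,4): code 0010 → (3.000,4.684)–(3.614,5.000)
cell (3,5): code 0111 → (3.614,5.000)–(4.000,5.307)
cell (3,7): code 1011 → (4.000,7.569)–(3.373,8.000)
cell (3,8): code 0001 → (3.373,8.000)–(3.000,8.188)
cell (4,5): code 0010 → (4.000,5.307)–(4.447,6.000)
cell (4,6): code 0011 → (4.447,6.000)–(4.398,7.000)
cell (4,7): code 0001 → (4.398,7.000)–(4.000,7.569)
cell (6,2): code 0100 → (6.828,3.000)–(7.000,2.866)
cell (6,3): code 1100 → (6.291,4.000)–(6.828,3.000)
cell (6,4): code 1100 → (6.976,5.000)–(6.291,4.000)
cell (6,5): code 1000 → (7.000,5.016)–(6.976,5.000)
cell (7,2): code 0110 → (7.000,2.866)–(8.000,2.922)
cell (7,4): code 1011 → (8.000,4.931)–(7.219,5.000)
cell (7,5): code 0001 → (7.219,5.000)–(7.000,5.016)
cell (8,2): code 0010 → (8.000,2.922)–(8.093,3.000)
cell (8,3): code 0011 → (8.093,3.000)–(8.598,4.000)
cell (8,4): code 0001 → (8.598,4.000)–(8.000,4.931)
total: 24 segments, chained into 2 closed loop(s), length Σ = 17.771385

segments=24 loops=2 length=17.771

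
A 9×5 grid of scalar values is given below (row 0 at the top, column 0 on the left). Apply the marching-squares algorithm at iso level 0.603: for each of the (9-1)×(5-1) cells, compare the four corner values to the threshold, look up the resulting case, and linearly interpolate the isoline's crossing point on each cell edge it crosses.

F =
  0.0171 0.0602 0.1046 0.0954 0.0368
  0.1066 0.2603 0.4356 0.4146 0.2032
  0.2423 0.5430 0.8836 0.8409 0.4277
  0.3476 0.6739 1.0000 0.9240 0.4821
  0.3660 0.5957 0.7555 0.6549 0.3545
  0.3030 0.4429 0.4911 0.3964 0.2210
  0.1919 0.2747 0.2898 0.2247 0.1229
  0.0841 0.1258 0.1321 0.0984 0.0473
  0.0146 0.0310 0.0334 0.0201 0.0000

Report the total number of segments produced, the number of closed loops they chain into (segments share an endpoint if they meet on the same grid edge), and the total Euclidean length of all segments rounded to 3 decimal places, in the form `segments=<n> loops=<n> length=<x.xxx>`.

cell (1,1): code 0100 → (1.374,2.000)–(2.000,1.176)
cell (1,2): code 1100 → (1.442,3.000)–(1.374,2.000)
cell (1,3): code 1000 → (2.000,3.576)–(1.442,3.000)
cell (2,0): code 0100 → (2.458,1.000)–(3.000,0.783)
cell (2,1): code 1110 → (2.000,1.176)–(2.458,1.000)
cell (2,3): code 1001 → (3.000,3.726)–(2.000,3.576)
cell (3,0): code 0010 → (3.000,0.783)–(3.907,1.000)
cell (3,1): code 0111 → (3.907,1.000)–(4.000,1.046)
cell (3,3): code 1001 → (4.000,3.173)–(3.000,3.726)
cell (4,1): code 0010 → (4.000,1.046)–(4.577,2.000)
cell (4,2): code 0011 → (4.577,2.000)–(4.201,3.000)
cell (4,3): code 0001 → (4.201,3.000)–(4.000,3.173)
total: 12 segments, chained into 1 closed loop(s), length Σ = 9.552563

segments=12 loops=1 length=9.553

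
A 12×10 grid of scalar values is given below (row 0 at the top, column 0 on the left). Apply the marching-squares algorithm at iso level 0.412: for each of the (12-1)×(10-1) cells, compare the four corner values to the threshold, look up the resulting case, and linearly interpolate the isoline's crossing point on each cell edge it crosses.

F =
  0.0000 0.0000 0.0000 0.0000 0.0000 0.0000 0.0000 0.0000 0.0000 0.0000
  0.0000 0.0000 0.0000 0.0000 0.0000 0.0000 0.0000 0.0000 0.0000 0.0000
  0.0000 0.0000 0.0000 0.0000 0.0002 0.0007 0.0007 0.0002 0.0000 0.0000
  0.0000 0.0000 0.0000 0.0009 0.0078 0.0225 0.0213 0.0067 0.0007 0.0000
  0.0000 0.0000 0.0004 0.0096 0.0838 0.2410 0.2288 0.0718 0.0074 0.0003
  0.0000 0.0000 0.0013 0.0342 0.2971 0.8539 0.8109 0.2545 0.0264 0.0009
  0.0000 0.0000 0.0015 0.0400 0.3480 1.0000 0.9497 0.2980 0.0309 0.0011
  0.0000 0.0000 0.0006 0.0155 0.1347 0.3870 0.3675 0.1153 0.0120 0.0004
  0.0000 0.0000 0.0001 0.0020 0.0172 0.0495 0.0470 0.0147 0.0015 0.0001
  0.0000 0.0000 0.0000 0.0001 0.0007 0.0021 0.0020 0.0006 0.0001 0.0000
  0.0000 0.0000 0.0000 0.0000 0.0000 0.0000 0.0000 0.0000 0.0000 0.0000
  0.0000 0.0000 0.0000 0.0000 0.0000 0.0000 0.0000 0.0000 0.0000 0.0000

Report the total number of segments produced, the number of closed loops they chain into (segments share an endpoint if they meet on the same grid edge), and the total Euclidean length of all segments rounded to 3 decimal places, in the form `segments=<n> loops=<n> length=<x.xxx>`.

segments=8 loops=1 length=8.632

cell (4,4): code 0100 → (4.279,5.000)–(5.000,4.206)
cell (4,5): code 1100 → (4.315,6.000)–(4.279,5.000)
cell (4,6): code 1000 → (5.000,6.717)–(4.315,6.000)
cell (5,4): code 0110 → (5.000,4.206)–(6.000,4.098)
cell (5,6): code 1001 → (6.000,6.825)–(5.000,6.717)
cell (6,4): code 0010 → (6.000,4.098)–(6.959,5.000)
cell (6,5): code 0011 → (6.959,5.000)–(6.924,6.000)
cell (6,6): code 0001 → (6.924,6.000)–(6.000,6.825)
total: 8 segments, chained into 1 closed loop(s), length Σ = 8.631973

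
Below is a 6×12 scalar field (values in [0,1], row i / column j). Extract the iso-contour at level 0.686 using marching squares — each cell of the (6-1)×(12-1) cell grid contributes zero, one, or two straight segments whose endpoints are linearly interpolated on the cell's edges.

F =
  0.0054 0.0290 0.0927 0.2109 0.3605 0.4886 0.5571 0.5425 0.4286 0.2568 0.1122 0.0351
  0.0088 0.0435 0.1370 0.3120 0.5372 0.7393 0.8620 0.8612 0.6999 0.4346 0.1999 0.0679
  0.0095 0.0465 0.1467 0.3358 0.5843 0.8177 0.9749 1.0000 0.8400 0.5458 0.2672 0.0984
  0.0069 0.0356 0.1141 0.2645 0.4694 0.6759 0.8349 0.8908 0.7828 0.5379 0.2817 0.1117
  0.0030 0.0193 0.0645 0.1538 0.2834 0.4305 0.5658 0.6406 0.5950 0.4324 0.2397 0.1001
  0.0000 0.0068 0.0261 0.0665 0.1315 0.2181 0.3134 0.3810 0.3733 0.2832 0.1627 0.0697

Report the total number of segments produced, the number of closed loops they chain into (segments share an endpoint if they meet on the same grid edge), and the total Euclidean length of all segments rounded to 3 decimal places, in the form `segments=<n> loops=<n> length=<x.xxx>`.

cell (0,4): code 0100 → (0.787,5.000)–(1.000,4.736)
cell (0,5): code 1100 → (0.423,6.000)–(0.787,5.000)
cell (0,6): code 1100 → (0.450,7.000)–(0.423,6.000)
cell (0,7): code 1100 → (0.949,8.000)–(0.450,7.000)
cell (0,8): code 1000 → (1.000,8.052)–(0.949,8.000)
cell (1,4): code 0110 → (1.000,4.736)–(2.000,4.436)
cell (1,8): code 1001 → (2.000,8.523)–(1.000,8.052)
cell (2,4): code 0010 → (2.000,4.436)–(2.929,5.000)
cell (2,5): code 0111 → (2.929,5.000)–(3.000,5.064)
cell (2,8): code 1001 → (3.000,8.395)–(2.000,8.523)
cell (3,5): code 0010 → (3.000,5.064)–(3.553,6.000)
cell (3,6): code 0011 → (3.553,6.000)–(3.819,7.000)
cell (3,7): code 0011 → (3.819,7.000)–(3.515,8.000)
cell (3,8): code 0001 → (3.515,8.000)–(3.000,8.395)
total: 14 segments, chained into 1 closed loop(s), length Σ = 11.750908

segments=14 loops=1 length=11.751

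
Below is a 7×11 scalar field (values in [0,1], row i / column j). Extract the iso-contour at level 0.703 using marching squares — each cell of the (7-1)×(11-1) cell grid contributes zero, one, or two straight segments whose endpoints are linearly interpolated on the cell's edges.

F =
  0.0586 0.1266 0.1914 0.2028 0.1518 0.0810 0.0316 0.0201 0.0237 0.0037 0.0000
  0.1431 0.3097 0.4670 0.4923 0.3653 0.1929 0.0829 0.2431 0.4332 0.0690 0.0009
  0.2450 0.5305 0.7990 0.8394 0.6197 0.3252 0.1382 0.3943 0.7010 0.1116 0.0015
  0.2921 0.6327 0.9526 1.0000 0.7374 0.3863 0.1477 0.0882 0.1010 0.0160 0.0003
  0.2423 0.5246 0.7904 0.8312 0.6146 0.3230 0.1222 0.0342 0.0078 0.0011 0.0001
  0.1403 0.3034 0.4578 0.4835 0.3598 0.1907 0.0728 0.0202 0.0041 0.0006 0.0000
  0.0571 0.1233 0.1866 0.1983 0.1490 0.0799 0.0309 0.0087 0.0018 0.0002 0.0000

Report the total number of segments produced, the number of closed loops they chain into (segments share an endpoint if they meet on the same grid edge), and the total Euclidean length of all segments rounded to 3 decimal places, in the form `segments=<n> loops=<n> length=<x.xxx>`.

cell (1,1): code 0100 → (1.711,2.000)–(2.000,1.642)
cell (1,2): code 1100 → (1.607,3.000)–(1.711,2.000)
cell (1,3): code 1000 → (2.000,3.621)–(1.607,3.000)
cell (2,1): code 0110 → (2.000,1.642)–(3.000,1.220)
cell (2,3): code 1101 → (2.708,4.000)–(2.000,3.621)
cell (2,4): code 1000 → (3.000,4.098)–(2.708,4.000)
cell (3,1): code 0110 → (3.000,1.220)–(4.000,1.671)
cell (3,3): code 1011 → (4.000,3.592)–(3.280,4.000)
cell (3,4): code 0001 → (3.280,4.000)–(3.000,4.098)
cell (4,1): code 0010 → (4.000,1.671)–(4.263,2.000)
cell (4,2): code 0011 → (4.263,2.000)–(4.369,3.000)
cell (4,3): code 0001 → (4.369,3.000)–(4.000,3.592)
total: 12 segments, chained into 1 closed loop(s), length Σ = 8.742085

segments=12 loops=1 length=8.742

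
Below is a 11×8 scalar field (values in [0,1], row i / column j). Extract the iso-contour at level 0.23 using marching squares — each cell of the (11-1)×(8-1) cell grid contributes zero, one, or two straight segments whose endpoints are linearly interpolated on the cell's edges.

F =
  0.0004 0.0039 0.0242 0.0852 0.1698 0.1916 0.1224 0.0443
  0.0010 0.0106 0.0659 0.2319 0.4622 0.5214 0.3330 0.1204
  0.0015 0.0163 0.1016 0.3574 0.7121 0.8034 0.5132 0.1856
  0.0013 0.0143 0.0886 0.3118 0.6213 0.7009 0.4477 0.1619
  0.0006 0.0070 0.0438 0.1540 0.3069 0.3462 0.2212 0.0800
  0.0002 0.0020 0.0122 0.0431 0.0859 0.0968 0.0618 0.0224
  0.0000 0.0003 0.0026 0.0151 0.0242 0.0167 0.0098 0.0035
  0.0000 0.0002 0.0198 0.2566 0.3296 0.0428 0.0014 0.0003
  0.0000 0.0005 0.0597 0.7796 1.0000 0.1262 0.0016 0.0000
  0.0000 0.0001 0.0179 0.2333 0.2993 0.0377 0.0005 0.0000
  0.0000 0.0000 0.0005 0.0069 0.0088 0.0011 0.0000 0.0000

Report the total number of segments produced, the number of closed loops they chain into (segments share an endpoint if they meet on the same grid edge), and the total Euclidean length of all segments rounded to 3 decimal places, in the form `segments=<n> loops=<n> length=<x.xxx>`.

cell (0,2): code 0100 → (0.987,3.000)–(1.000,2.989)
cell (0,3): code 1100 → (0.206,4.000)–(0.987,3.000)
cell (0,4): code 1100 → (0.116,5.000)–(0.206,4.000)
cell (0,5): code 1100 → (0.511,6.000)–(0.116,5.000)
cell (0,6): code 1000 → (1.000,6.484)–(0.511,6.000)
cell (1,2): code 0110 → (1.000,2.989)–(2.000,2.502)
cell (1,6): code 1001 → (2.000,6.864)–(1.000,6.484)
cell (2,2): code 0110 → (2.000,2.502)–(3.000,2.634)
cell (2,6): code 1001 → (3.000,6.762)–(2.000,6.864)
cell (3,2): code 0010 → (3.000,2.634)–(3.518,3.000)
cell (3,3): code 0111 → (3.518,3.000)–(4.000,3.497)
cell (3,5): code 1011 → (4.000,5.930)–(3.961,6.000)
cell (3,6): code 0001 → (3.961,6.000)–(3.000,6.762)
cell (4,3): code 0010 → (4.000,3.497)–(4.348,4.000)
cell (4,4): code 0011 → (4.348,4.000)–(4.466,5.000)
cell (4,5): code 0001 → (4.466,5.000)–(4.000,5.930)
cell (6,2): code 0100 → (6.890,3.000)–(7.000,2.888)
cell (6,3): code 1100 → (6.674,4.000)–(6.890,3.000)
cell (6,4): code 1000 → (7.000,4.347)–(6.674,4.000)
cell (7,2): code 0110 → (7.000,2.888)–(8.000,2.237)
cell (7,4): code 1001 → (8.000,4.881)–(7.000,4.347)
cell (8,2): code 0110 → (8.000,2.237)–(9.000,2.985)
cell (8,4): code 1001 → (9.000,4.265)–(8.000,4.881)
cell (9,2): code 0010 → (9.000,2.985)–(9.015,3.000)
cell (9,3): code 0011 → (9.015,3.000)–(9.239,4.000)
cell (9,4): code 0001 → (9.239,4.000)–(9.000,4.265)
total: 26 segments, chained into 2 closed loop(s), length Σ = 21.351118

segments=26 loops=2 length=21.351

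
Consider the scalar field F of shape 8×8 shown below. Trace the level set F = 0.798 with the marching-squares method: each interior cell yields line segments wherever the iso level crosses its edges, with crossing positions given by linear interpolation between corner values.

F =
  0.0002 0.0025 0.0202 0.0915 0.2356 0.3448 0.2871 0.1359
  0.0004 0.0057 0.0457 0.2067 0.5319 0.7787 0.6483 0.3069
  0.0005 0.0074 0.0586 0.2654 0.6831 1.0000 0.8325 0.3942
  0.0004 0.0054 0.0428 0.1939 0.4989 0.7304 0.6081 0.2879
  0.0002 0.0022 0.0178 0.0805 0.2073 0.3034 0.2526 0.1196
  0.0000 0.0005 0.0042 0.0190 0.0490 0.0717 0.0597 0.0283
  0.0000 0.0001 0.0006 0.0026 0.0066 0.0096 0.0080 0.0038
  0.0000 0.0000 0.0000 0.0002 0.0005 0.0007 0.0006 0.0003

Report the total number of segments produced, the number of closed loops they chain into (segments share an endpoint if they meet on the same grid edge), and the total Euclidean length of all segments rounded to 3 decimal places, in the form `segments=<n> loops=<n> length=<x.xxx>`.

segments=6 loops=1 length=4.872

cell (1,4): code 0100 → (1.087,5.000)–(2.000,4.363)
cell (1,5): code 1100 → (1.813,6.000)–(1.087,5.000)
cell (1,6): code 1000 → (2.000,6.079)–(1.813,6.000)
cell (2,4): code 0010 → (2.000,4.363)–(2.749,5.000)
cell (2,5): code 0011 → (2.749,5.000)–(2.154,6.000)
cell (2,6): code 0001 → (2.154,6.000)–(2.000,6.079)
total: 6 segments, chained into 1 closed loop(s), length Σ = 4.872267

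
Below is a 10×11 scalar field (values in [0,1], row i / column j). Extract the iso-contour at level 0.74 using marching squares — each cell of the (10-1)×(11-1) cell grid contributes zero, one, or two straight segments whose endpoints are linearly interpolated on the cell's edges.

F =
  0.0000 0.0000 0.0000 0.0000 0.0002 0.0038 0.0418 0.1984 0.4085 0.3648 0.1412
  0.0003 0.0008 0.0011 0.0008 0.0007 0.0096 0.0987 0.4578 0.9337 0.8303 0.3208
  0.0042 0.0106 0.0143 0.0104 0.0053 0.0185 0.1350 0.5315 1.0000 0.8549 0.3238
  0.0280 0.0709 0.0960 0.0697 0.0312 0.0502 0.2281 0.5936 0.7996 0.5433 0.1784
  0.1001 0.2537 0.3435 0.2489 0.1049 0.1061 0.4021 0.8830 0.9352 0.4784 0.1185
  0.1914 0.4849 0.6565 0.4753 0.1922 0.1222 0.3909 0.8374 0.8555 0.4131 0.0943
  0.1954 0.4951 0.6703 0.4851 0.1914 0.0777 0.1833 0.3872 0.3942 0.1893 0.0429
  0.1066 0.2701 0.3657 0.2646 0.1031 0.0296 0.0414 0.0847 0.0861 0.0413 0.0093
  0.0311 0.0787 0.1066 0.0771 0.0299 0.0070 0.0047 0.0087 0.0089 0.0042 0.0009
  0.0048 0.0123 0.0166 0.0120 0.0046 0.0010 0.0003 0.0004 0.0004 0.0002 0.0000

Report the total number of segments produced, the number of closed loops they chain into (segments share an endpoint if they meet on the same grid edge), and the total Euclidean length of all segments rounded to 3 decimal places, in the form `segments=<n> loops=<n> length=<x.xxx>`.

segments=16 loops=1 length=12.449

cell (0,7): code 0100 → (0.631,8.000)–(1.000,7.593)
cell (0,8): code 1100 → (0.806,9.000)–(0.631,8.000)
cell (0,9): code 1000 → (1.000,9.177)–(0.806,9.000)
cell (1,7): code 0110 → (1.000,7.593)–(2.000,7.445)
cell (1,9): code 1001 → (2.000,9.216)–(1.000,9.177)
cell (2,7): code 0110 → (2.000,7.445)–(3.000,7.711)
cell (2,8): code 1011 → (3.000,8.233)–(2.369,9.000)
cell (2,9): code 0001 → (2.369,9.000)–(2.000,9.216)
cell (3,6): code 0100 → (3.506,7.000)–(4.000,6.703)
cell (3,7): code 1110 → (3.000,7.711)–(3.506,7.000)
cell (3,8): code 1001 → (4.000,8.427)–(3.000,8.233)
cell (4,6): code 0110 → (4.000,6.703)–(5.000,6.782)
cell (4,8): code 1001 → (5.000,8.261)–(4.000,8.427)
cell (5,6): code 0010 → (5.000,6.782)–(5.216,7.000)
cell (5,7): code 0011 → (5.216,7.000)–(5.250,8.000)
cell (5,8): code 0001 → (5.250,8.000)–(5.000,8.261)
total: 16 segments, chained into 1 closed loop(s), length Σ = 12.448991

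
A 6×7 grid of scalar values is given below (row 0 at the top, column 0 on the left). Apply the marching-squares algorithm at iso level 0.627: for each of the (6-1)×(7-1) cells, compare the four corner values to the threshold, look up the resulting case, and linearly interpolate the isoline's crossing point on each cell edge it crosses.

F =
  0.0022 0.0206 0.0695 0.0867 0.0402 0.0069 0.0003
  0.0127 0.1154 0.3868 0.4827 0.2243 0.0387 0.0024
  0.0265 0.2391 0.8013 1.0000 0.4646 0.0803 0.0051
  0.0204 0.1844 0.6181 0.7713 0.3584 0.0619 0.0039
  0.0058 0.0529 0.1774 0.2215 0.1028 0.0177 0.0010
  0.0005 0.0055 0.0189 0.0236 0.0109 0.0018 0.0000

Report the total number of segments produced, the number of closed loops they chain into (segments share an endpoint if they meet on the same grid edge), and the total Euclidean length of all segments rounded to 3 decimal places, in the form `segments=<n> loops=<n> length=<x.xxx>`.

segments=8 loops=1 length=6.119

cell (1,1): code 0100 → (1.579,2.000)–(2.000,1.690)
cell (1,2): code 1100 → (1.279,3.000)–(1.579,2.000)
cell (1,3): code 1000 → (2.000,3.697)–(1.279,3.000)
cell (2,1): code 0010 → (2.000,1.690)–(2.951,2.000)
cell (2,2): code 0111 → (2.951,2.000)–(3.000,2.058)
cell (2,3): code 1001 → (3.000,3.349)–(2.000,3.697)
cell (3,2): code 0010 → (3.000,2.058)–(3.262,3.000)
cell (3,3): code 0001 → (3.262,3.000)–(3.000,3.349)
total: 8 segments, chained into 1 closed loop(s), length Σ = 6.119057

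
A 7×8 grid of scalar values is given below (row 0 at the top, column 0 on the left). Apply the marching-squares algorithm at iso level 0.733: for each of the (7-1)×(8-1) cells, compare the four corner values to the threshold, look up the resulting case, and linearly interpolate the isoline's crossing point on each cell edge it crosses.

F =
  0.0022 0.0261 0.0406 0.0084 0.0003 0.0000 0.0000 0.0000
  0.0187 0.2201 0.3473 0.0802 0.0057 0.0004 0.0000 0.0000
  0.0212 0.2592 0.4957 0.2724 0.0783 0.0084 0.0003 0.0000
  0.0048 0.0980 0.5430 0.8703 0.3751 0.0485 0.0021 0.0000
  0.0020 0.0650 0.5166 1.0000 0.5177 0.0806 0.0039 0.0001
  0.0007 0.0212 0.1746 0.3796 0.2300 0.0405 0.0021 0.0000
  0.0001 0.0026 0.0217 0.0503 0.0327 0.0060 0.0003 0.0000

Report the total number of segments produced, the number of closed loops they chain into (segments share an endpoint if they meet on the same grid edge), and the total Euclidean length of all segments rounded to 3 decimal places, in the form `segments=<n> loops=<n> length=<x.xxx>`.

cell (2,2): code 0100 → (2.770,3.000)–(3.000,2.581)
cell (2,3): code 1000 → (3.000,3.277)–(2.770,3.000)
cell (3,2): code 0110 → (3.000,2.581)–(4.000,2.448)
cell (3,3): code 1001 → (4.000,3.554)–(3.000,3.277)
cell (4,2): code 0010 → (4.000,2.448)–(4.430,3.000)
cell (4,3): code 0001 → (4.430,3.000)–(4.000,3.554)
total: 6 segments, chained into 1 closed loop(s), length Σ = 4.285920

segments=6 loops=1 length=4.286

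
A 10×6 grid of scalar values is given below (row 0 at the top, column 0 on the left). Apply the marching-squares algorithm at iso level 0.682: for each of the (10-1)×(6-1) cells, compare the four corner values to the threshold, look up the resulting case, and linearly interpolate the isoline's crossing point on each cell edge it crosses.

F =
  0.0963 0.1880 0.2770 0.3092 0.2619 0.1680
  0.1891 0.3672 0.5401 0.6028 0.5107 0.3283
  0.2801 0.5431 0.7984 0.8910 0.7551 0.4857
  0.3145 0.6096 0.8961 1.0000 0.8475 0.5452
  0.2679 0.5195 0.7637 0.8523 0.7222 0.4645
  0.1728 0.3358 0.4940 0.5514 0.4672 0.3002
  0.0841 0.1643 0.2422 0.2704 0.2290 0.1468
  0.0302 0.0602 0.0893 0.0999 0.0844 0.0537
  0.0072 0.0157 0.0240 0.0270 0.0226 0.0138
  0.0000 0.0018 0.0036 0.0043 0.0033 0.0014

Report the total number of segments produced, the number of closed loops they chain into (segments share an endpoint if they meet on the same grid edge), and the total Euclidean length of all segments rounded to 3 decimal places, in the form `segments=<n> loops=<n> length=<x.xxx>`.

segments=12 loops=1 length=10.191

cell (1,1): code 0100 → (1.549,2.000)–(2.000,1.544)
cell (1,2): code 1100 → (1.275,3.000)–(1.549,2.000)
cell (1,3): code 1100 → (1.701,4.000)–(1.275,3.000)
cell (1,4): code 1000 → (2.000,4.271)–(1.701,4.000)
cell (2,1): code 0110 → (2.000,1.544)–(3.000,1.253)
cell (2,4): code 1001 → (3.000,4.547)–(2.000,4.271)
cell (3,1): code 0110 → (3.000,1.253)–(4.000,1.665)
cell (3,4): code 1001 → (4.000,4.156)–(3.000,4.547)
cell (4,1): code 0010 → (4.000,1.665)–(4.303,2.000)
cell (4,2): code 0011 → (4.303,2.000)–(4.566,3.000)
cell (4,3): code 0011 → (4.566,3.000)–(4.158,4.000)
cell (4,4): code 0001 → (4.158,4.000)–(4.000,4.156)
total: 12 segments, chained into 1 closed loop(s), length Σ = 10.190898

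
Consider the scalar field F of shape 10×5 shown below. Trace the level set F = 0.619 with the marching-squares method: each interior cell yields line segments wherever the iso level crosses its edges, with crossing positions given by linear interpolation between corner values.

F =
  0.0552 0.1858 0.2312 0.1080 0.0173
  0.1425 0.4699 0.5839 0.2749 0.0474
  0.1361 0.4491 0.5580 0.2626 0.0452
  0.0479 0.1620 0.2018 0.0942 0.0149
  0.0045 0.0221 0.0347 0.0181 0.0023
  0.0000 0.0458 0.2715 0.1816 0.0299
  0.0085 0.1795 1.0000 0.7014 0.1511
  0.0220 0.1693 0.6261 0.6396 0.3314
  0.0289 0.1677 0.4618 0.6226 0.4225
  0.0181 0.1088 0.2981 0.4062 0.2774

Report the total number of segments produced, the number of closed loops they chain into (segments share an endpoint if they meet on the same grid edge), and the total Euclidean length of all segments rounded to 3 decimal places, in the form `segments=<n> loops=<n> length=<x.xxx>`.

segments=10 loops=1 length=6.549

cell (5,1): code 0100 → (5.477,2.000)–(6.000,1.536)
cell (5,2): code 1100 → (5.841,3.000)–(5.477,2.000)
cell (5,3): code 1000 → (6.000,3.150)–(5.841,3.000)
cell (6,1): code 0110 → (6.000,1.536)–(7.000,1.984)
cell (6,3): code 1001 → (7.000,3.067)–(6.000,3.150)
cell (7,1): code 0010 → (7.000,1.984)–(7.043,2.000)
cell (7,2): code 0111 → (7.043,2.000)–(8.000,2.978)
cell (7,3): code 1001 → (8.000,3.018)–(7.000,3.067)
cell (8,2): code 0010 → (8.000,2.978)–(8.017,3.000)
cell (8,3): code 0001 → (8.017,3.000)–(8.000,3.018)
total: 10 segments, chained into 1 closed loop(s), length Σ = 6.548742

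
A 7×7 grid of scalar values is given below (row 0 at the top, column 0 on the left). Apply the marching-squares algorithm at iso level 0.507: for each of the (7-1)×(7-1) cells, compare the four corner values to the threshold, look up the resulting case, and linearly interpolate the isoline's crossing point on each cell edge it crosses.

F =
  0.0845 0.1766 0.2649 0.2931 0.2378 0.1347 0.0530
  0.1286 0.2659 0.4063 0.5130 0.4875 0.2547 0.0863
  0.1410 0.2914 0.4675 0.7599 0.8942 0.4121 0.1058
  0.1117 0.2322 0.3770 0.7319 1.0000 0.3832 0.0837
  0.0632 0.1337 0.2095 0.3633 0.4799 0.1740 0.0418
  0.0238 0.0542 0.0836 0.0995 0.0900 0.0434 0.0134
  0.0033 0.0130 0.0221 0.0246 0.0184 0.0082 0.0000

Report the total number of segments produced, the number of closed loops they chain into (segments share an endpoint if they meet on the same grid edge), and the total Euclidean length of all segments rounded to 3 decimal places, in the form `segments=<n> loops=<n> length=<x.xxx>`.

segments=10 loops=1 length=8.799

cell (0,2): code 0100 → (0.973,3.000)–(1.000,2.944)
cell (0,3): code 1000 → (1.000,3.235)–(0.973,3.000)
cell (1,2): code 0110 → (1.000,2.944)–(2.000,2.135)
cell (1,3): code 1101 → (1.048,4.000)–(1.000,3.235)
cell (1,4): code 1000 → (2.000,4.803)–(1.048,4.000)
cell (2,2): code 0110 → (2.000,2.135)–(3.000,2.366)
cell (2,4): code 1001 → (3.000,4.799)–(2.000,4.803)
cell (3,2): code 0010 → (3.000,2.366)–(3.610,3.000)
cell (3,3): code 0011 → (3.610,3.000)–(3.948,4.000)
cell (3,4): code 0001 → (3.948,4.000)–(3.000,4.799)
total: 10 segments, chained into 1 closed loop(s), length Σ = 8.798701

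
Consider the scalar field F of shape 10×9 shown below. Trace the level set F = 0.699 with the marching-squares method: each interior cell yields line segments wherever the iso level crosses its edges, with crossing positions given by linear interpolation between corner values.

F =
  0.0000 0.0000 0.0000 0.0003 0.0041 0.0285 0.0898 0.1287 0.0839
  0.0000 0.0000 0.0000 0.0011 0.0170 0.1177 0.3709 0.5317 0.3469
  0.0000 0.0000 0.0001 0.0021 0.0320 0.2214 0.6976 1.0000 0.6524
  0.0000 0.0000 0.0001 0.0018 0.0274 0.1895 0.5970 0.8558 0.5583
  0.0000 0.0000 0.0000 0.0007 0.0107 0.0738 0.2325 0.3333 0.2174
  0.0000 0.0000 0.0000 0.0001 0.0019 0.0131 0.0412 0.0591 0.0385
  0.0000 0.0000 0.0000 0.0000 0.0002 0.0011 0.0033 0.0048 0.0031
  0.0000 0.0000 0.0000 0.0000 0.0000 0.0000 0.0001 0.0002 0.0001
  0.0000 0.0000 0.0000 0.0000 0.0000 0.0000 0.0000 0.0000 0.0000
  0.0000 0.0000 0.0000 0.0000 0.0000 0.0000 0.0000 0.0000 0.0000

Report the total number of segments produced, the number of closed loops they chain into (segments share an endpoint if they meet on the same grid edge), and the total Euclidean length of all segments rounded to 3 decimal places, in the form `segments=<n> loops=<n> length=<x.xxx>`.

cell (1,6): code 0100 → (1.357,7.000)–(2.000,6.005)
cell (1,7): code 1000 → (2.000,7.866)–(1.357,7.000)
cell (2,6): code 0110 → (2.000,6.005)–(3.000,6.394)
cell (2,7): code 1001 → (3.000,7.527)–(2.000,7.866)
cell (3,6): code 0010 → (3.000,6.394)–(3.300,7.000)
cell (3,7): code 0001 → (3.300,7.000)–(3.000,7.527)
total: 6 segments, chained into 1 closed loop(s), length Σ = 5.674935

segments=6 loops=1 length=5.675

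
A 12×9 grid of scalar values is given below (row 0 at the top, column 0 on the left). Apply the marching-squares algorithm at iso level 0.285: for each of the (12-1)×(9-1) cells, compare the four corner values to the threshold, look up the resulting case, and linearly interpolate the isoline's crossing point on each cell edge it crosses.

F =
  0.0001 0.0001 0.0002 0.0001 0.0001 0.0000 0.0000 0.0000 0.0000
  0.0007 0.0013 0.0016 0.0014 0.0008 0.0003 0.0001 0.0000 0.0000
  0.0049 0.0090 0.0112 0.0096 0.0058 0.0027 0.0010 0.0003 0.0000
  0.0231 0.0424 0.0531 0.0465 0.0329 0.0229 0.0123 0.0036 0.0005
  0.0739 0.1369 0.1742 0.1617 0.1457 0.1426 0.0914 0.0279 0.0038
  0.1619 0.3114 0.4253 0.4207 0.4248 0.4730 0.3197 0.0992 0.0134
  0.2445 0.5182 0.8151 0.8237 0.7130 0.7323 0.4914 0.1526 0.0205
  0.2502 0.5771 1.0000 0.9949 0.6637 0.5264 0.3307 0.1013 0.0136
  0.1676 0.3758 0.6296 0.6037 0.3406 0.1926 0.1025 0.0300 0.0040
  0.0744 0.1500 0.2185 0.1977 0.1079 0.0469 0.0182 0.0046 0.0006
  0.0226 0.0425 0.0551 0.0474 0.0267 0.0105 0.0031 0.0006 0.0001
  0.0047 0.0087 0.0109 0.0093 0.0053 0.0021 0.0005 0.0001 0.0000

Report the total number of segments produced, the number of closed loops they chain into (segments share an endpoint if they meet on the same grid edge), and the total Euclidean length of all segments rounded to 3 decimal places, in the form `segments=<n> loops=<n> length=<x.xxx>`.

cell (4,0): code 0100 → (4.849,1.000)–(5.000,0.823)
cell (4,1): code 1100 → (4.441,2.000)–(4.849,1.000)
cell (4,2): code 1100 → (4.476,3.000)–(4.441,2.000)
cell (4,3): code 1100 → (4.499,4.000)–(4.476,3.000)
cell (4,4): code 1100 → (4.431,5.000)–(4.499,4.000)
cell (4,5): code 1100 → (4.848,6.000)–(4.431,5.000)
cell (4,6): code 1000 → (5.000,6.157)–(4.848,6.000)
cell (5,0): code 0110 → (5.000,0.823)–(6.000,0.148)
cell (5,6): code 1001 → (6.000,6.609)–(5.000,6.157)
cell (6,0): code 0110 → (6.000,0.148)–(7.000,0.106)
cell (6,6): code 1001 → (7.000,6.199)–(6.000,6.609)
cell (7,0): code 0110 → (7.000,0.106)–(8.000,0.564)
cell (7,4): code 1011 → (8.000,4.376)–(7.723,5.000)
cell (7,5): code 0011 → (7.723,5.000)–(7.200,6.000)
cell (7,6): code 0001 → (7.200,6.000)–(7.000,6.199)
cell (8,0): code 0010 → (8.000,0.564)–(8.402,1.000)
cell (8,1): code 0011 → (8.402,1.000)–(8.838,2.000)
cell (8,2): code 0011 → (8.838,2.000)–(8.785,3.000)
cell (8,3): code 0011 → (8.785,3.000)–(8.239,4.000)
cell (8,4): code 0001 → (8.239,4.000)–(8.000,4.376)
total: 20 segments, chained into 1 closed loop(s), length Σ = 17.467247

segments=20 loops=1 length=17.467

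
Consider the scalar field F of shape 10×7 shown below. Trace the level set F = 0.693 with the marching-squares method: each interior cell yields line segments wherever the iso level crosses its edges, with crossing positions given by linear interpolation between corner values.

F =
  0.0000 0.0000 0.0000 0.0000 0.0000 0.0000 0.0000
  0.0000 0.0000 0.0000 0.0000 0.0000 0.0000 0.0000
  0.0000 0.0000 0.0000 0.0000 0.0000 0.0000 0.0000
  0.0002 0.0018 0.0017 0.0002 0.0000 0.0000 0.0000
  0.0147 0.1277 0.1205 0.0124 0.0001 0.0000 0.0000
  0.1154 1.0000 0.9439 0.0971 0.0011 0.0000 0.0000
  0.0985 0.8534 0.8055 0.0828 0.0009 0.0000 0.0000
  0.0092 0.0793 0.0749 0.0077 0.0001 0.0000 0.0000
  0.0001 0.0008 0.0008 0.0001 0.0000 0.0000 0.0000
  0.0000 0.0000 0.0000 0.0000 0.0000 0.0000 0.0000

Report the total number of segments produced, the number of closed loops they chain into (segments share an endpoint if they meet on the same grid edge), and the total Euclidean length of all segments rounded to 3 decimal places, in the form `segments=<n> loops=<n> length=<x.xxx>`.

cell (4,0): code 0100 → (4.648,1.000)–(5.000,0.653)
cell (4,1): code 1100 → (4.695,2.000)–(4.648,1.000)
cell (4,2): code 1000 → (5.000,2.296)–(4.695,2.000)
cell (5,0): code 0110 → (5.000,0.653)–(6.000,0.788)
cell (5,2): code 1001 → (6.000,2.156)–(5.000,2.296)
cell (6,0): code 0010 → (6.000,0.788)–(6.207,1.000)
cell (6,1): code 0011 → (6.207,1.000)–(6.154,2.000)
cell (6,2): code 0001 → (6.154,2.000)–(6.000,2.156)
total: 8 segments, chained into 1 closed loop(s), length Σ = 5.456419

segments=8 loops=1 length=5.456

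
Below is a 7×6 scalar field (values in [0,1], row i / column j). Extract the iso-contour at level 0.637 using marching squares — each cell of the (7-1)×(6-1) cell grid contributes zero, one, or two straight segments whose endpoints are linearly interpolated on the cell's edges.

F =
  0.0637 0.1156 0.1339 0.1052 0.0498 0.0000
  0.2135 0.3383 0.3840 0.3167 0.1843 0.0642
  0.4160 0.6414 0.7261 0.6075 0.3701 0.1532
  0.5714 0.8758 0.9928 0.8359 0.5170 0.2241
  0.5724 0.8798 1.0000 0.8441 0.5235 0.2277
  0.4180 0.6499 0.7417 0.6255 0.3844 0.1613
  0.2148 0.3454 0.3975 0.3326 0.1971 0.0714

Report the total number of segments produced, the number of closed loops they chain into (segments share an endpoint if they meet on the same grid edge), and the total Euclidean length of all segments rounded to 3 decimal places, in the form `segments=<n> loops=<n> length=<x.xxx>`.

cell (1,0): code 0100 → (1.985,1.000)–(2.000,0.980)
cell (1,1): code 1100 → (1.740,2.000)–(1.985,1.000)
cell (1,2): code 1000 → (2.000,2.751)–(1.740,2.000)
cell (2,0): code 0110 → (2.000,0.980)–(3.000,0.216)
cell (2,2): code 1101 → (2.129,3.000)–(2.000,2.751)
cell (2,3): code 1000 → (3.000,3.624)–(2.129,3.000)
cell (3,0): code 0110 → (3.000,0.216)–(4.000,0.210)
cell (3,3): code 1001 → (4.000,3.646)–(3.000,3.624)
cell (4,0): code 0110 → (4.000,0.210)–(5.000,0.944)
cell (4,2): code 1011 → (5.000,2.901)–(4.947,3.000)
cell (4,3): code 0001 → (4.947,3.000)–(4.000,3.646)
cell (5,0): code 0010 → (5.000,0.944)–(5.042,1.000)
cell (5,1): code 0011 → (5.042,1.000)–(5.304,2.000)
cell (5,2): code 0001 → (5.304,2.000)–(5.000,2.901)
total: 14 segments, chained into 1 closed loop(s), length Σ = 11.013948

segments=14 loops=1 length=11.014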